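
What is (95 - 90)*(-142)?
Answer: -710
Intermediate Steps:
(95 - 90)*(-142) = 5*(-142) = -710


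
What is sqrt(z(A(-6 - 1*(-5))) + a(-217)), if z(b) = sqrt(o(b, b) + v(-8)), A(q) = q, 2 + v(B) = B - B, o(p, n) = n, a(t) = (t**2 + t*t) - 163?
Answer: sqrt(94015 + I*sqrt(3)) ≈ 306.62 + 0.003*I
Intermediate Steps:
a(t) = -163 + 2*t**2 (a(t) = (t**2 + t**2) - 163 = 2*t**2 - 163 = -163 + 2*t**2)
v(B) = -2 (v(B) = -2 + (B - B) = -2 + 0 = -2)
z(b) = sqrt(-2 + b) (z(b) = sqrt(b - 2) = sqrt(-2 + b))
sqrt(z(A(-6 - 1*(-5))) + a(-217)) = sqrt(sqrt(-2 + (-6 - 1*(-5))) + (-163 + 2*(-217)**2)) = sqrt(sqrt(-2 + (-6 + 5)) + (-163 + 2*47089)) = sqrt(sqrt(-2 - 1) + (-163 + 94178)) = sqrt(sqrt(-3) + 94015) = sqrt(I*sqrt(3) + 94015) = sqrt(94015 + I*sqrt(3))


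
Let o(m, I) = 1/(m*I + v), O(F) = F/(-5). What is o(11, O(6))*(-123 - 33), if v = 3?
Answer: 260/17 ≈ 15.294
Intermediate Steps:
O(F) = -F/5 (O(F) = F*(-⅕) = -F/5)
o(m, I) = 1/(3 + I*m) (o(m, I) = 1/(m*I + 3) = 1/(I*m + 3) = 1/(3 + I*m))
o(11, O(6))*(-123 - 33) = (-123 - 33)/(3 - ⅕*6*11) = -156/(3 - 6/5*11) = -156/(3 - 66/5) = -156/(-51/5) = -5/51*(-156) = 260/17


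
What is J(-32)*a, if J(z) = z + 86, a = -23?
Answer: -1242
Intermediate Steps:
J(z) = 86 + z
J(-32)*a = (86 - 32)*(-23) = 54*(-23) = -1242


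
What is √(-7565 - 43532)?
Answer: I*√51097 ≈ 226.05*I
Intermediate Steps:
√(-7565 - 43532) = √(-51097) = I*√51097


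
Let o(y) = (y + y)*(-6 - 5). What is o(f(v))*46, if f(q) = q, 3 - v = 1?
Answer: -2024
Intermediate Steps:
v = 2 (v = 3 - 1*1 = 3 - 1 = 2)
o(y) = -22*y (o(y) = (2*y)*(-11) = -22*y)
o(f(v))*46 = -22*2*46 = -44*46 = -2024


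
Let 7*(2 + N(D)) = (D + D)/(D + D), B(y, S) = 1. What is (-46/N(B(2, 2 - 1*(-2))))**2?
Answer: 103684/169 ≈ 613.51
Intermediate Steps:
N(D) = -13/7 (N(D) = -2 + ((D + D)/(D + D))/7 = -2 + ((2*D)/((2*D)))/7 = -2 + ((2*D)*(1/(2*D)))/7 = -2 + (1/7)*1 = -2 + 1/7 = -13/7)
(-46/N(B(2, 2 - 1*(-2))))**2 = (-46/(-13/7))**2 = (-46*(-7/13))**2 = (322/13)**2 = 103684/169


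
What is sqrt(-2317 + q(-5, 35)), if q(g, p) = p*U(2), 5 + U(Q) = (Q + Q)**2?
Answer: 2*I*sqrt(483) ≈ 43.955*I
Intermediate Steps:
U(Q) = -5 + 4*Q**2 (U(Q) = -5 + (Q + Q)**2 = -5 + (2*Q)**2 = -5 + 4*Q**2)
q(g, p) = 11*p (q(g, p) = p*(-5 + 4*2**2) = p*(-5 + 4*4) = p*(-5 + 16) = p*11 = 11*p)
sqrt(-2317 + q(-5, 35)) = sqrt(-2317 + 11*35) = sqrt(-2317 + 385) = sqrt(-1932) = 2*I*sqrt(483)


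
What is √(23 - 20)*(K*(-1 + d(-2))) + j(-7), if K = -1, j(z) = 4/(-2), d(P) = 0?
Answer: -2 + √3 ≈ -0.26795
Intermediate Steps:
j(z) = -2 (j(z) = 4*(-½) = -2)
√(23 - 20)*(K*(-1 + d(-2))) + j(-7) = √(23 - 20)*(-(-1 + 0)) - 2 = √3*(-1*(-1)) - 2 = √3*1 - 2 = √3 - 2 = -2 + √3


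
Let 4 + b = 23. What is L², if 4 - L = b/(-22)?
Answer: 11449/484 ≈ 23.655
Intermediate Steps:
b = 19 (b = -4 + 23 = 19)
L = 107/22 (L = 4 - 19/(-22) = 4 - 19*(-1)/22 = 4 - 1*(-19/22) = 4 + 19/22 = 107/22 ≈ 4.8636)
L² = (107/22)² = 11449/484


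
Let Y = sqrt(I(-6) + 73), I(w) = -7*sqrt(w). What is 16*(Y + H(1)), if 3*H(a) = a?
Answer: 16/3 + 16*sqrt(73 - 7*I*sqrt(6)) ≈ 142.96 - 15.947*I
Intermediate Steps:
Y = sqrt(73 - 7*I*sqrt(6)) (Y = sqrt(-7*I*sqrt(6) + 73) = sqrt(73 - 7*I*sqrt(6)) ≈ 8.6019 - 0.99666*I)
H(a) = a/3
16*(Y + H(1)) = 16*(sqrt(73 - 7*I*sqrt(6)) + (1/3)*1) = 16*(sqrt(73 - 7*I*sqrt(6)) + 1/3) = 16*(1/3 + sqrt(73 - 7*I*sqrt(6))) = 16/3 + 16*sqrt(73 - 7*I*sqrt(6))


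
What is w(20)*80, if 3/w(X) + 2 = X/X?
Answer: -240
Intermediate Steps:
w(X) = -3 (w(X) = 3/(-2 + X/X) = 3/(-2 + 1) = 3/(-1) = 3*(-1) = -3)
w(20)*80 = -3*80 = -240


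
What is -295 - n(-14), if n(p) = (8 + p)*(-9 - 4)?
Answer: -373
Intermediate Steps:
n(p) = -104 - 13*p (n(p) = (8 + p)*(-13) = -104 - 13*p)
-295 - n(-14) = -295 - (-104 - 13*(-14)) = -295 - (-104 + 182) = -295 - 1*78 = -295 - 78 = -373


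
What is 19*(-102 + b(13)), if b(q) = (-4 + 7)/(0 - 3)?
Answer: -1957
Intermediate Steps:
b(q) = -1 (b(q) = 3/(-3) = 3*(-⅓) = -1)
19*(-102 + b(13)) = 19*(-102 - 1) = 19*(-103) = -1957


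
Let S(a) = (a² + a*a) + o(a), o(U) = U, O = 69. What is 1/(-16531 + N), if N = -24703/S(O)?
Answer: -9591/158573524 ≈ -6.0483e-5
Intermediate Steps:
S(a) = a + 2*a² (S(a) = (a² + a*a) + a = (a² + a²) + a = 2*a² + a = a + 2*a²)
N = -24703/9591 (N = -24703*1/(69*(1 + 2*69)) = -24703*1/(69*(1 + 138)) = -24703/(69*139) = -24703/9591 ≈ -2.5756)
1/(-16531 + N) = 1/(-16531 - 24703/9591) = 1/(-158573524/9591) = -9591/158573524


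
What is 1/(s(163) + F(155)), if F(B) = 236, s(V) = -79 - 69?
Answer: 1/88 ≈ 0.011364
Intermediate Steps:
s(V) = -148
1/(s(163) + F(155)) = 1/(-148 + 236) = 1/88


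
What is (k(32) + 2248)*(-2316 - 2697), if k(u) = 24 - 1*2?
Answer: -11379510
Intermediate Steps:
k(u) = 22 (k(u) = 24 - 2 = 22)
(k(32) + 2248)*(-2316 - 2697) = (22 + 2248)*(-2316 - 2697) = 2270*(-5013) = -11379510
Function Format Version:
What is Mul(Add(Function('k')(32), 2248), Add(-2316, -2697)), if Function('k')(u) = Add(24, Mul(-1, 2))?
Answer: -11379510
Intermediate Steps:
Function('k')(u) = 22 (Function('k')(u) = Add(24, -2) = 22)
Mul(Add(Function('k')(32), 2248), Add(-2316, -2697)) = Mul(Add(22, 2248), Add(-2316, -2697)) = Mul(2270, -5013) = -11379510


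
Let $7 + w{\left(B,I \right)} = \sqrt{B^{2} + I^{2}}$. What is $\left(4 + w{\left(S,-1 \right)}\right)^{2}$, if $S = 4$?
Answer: $\left(-3 + \sqrt{17}\right)^{2} \approx 1.2614$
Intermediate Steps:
$w{\left(B,I \right)} = -7 + \sqrt{B^{2} + I^{2}}$
$\left(4 + w{\left(S,-1 \right)}\right)^{2} = \left(4 - \left(7 - \sqrt{4^{2} + \left(-1\right)^{2}}\right)\right)^{2} = \left(4 - \left(7 - \sqrt{16 + 1}\right)\right)^{2} = \left(4 - \left(7 - \sqrt{17}\right)\right)^{2} = \left(-3 + \sqrt{17}\right)^{2}$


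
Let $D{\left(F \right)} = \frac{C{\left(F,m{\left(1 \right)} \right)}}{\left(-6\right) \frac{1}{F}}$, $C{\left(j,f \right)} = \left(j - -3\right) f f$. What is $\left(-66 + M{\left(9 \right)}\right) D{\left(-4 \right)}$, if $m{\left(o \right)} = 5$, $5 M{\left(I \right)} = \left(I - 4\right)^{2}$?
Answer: $\frac{3050}{3} \approx 1016.7$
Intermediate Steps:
$M{\left(I \right)} = \frac{\left(-4 + I\right)^{2}}{5}$ ($M{\left(I \right)} = \frac{\left(I - 4\right)^{2}}{5} = \frac{\left(-4 + I\right)^{2}}{5}$)
$C{\left(j,f \right)} = f^{2} \left(3 + j\right)$ ($C{\left(j,f \right)} = \left(j + 3\right) f f = \left(3 + j\right) f f = f \left(3 + j\right) f = f^{2} \left(3 + j\right)$)
$D{\left(F \right)} = - \frac{F \left(75 + 25 F\right)}{6}$ ($D{\left(F \right)} = \frac{5^{2} \left(3 + F\right)}{\left(-6\right) \frac{1}{F}} = 25 \left(3 + F\right) \left(- \frac{F}{6}\right) = \left(75 + 25 F\right) \left(- \frac{F}{6}\right) = - \frac{F \left(75 + 25 F\right)}{6}$)
$\left(-66 + M{\left(9 \right)}\right) D{\left(-4 \right)} = \left(-66 + \frac{\left(-4 + 9\right)^{2}}{5}\right) \left(\left(- \frac{25}{6}\right) \left(-4\right) \left(3 - 4\right)\right) = \left(-66 + \frac{5^{2}}{5}\right) \left(\left(- \frac{25}{6}\right) \left(-4\right) \left(-1\right)\right) = \left(-66 + \frac{1}{5} \cdot 25\right) \left(- \frac{50}{3}\right) = \left(-66 + 5\right) \left(- \frac{50}{3}\right) = \left(-61\right) \left(- \frac{50}{3}\right) = \frac{3050}{3}$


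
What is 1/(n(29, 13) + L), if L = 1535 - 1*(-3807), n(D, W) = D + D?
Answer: 1/5400 ≈ 0.00018519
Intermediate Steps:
n(D, W) = 2*D
L = 5342 (L = 1535 + 3807 = 5342)
1/(n(29, 13) + L) = 1/(2*29 + 5342) = 1/(58 + 5342) = 1/5400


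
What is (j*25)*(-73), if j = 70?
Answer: -127750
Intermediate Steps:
(j*25)*(-73) = (70*25)*(-73) = 1750*(-73) = -127750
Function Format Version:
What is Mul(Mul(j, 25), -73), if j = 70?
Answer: -127750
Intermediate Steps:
Mul(Mul(j, 25), -73) = Mul(Mul(70, 25), -73) = Mul(1750, -73) = -127750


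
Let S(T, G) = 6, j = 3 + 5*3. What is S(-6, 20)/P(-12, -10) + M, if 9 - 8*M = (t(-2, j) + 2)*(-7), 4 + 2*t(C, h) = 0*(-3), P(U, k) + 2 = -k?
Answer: 15/8 ≈ 1.8750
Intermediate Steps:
j = 18 (j = 3 + 15 = 18)
P(U, k) = -2 - k
t(C, h) = -2 (t(C, h) = -2 + (0*(-3))/2 = -2 + (½)*0 = -2 + 0 = -2)
M = 9/8 (M = 9/8 - (-2 + 2)*(-7)/8 = 9/8 - 0*(-7) = 9/8 - ⅛*0 = 9/8 + 0 = 9/8 ≈ 1.1250)
S(-6, 20)/P(-12, -10) + M = 6/(-2 - 1*(-10)) + 9/8 = 6/(-2 + 10) + 9/8 = 6/8 + 9/8 = 6*(⅛) + 9/8 = ¾ + 9/8 = 15/8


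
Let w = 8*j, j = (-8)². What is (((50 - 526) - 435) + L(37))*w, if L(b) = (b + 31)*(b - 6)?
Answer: 612864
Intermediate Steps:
j = 64
L(b) = (-6 + b)*(31 + b) (L(b) = (31 + b)*(-6 + b) = (-6 + b)*(31 + b))
w = 512 (w = 8*64 = 512)
(((50 - 526) - 435) + L(37))*w = (((50 - 526) - 435) + (-186 + 37² + 25*37))*512 = ((-476 - 435) + (-186 + 1369 + 925))*512 = (-911 + 2108)*512 = 1197*512 = 612864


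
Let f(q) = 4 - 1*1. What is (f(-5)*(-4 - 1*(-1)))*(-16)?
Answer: 144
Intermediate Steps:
f(q) = 3 (f(q) = 4 - 1 = 3)
(f(-5)*(-4 - 1*(-1)))*(-16) = (3*(-4 - 1*(-1)))*(-16) = (3*(-4 + 1))*(-16) = (3*(-3))*(-16) = -9*(-16) = 144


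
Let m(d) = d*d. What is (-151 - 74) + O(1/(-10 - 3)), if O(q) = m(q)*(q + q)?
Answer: -494327/2197 ≈ -225.00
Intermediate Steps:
m(d) = d²
O(q) = 2*q³ (O(q) = q²*(q + q) = q²*(2*q) = 2*q³)
(-151 - 74) + O(1/(-10 - 3)) = (-151 - 74) + 2*(1/(-10 - 3))³ = -225 + 2*(1/(-13))³ = -225 + 2*(-1/13)³ = -225 + 2*(-1/2197) = -225 - 2/2197 = -494327/2197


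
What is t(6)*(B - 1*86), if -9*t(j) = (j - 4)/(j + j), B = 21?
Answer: 65/54 ≈ 1.2037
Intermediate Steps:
t(j) = -(-4 + j)/(18*j) (t(j) = -(j - 4)/(9*(j + j)) = -(-4 + j)/(9*(2*j)) = -(-4 + j)*1/(2*j)/9 = -(-4 + j)/(18*j))
t(6)*(B - 1*86) = ((1/18)*(4 - 1*6)/6)*(21 - 1*86) = ((1/18)*(1/6)*(4 - 6))*(21 - 86) = ((1/18)*(1/6)*(-2))*(-65) = -1/54*(-65) = 65/54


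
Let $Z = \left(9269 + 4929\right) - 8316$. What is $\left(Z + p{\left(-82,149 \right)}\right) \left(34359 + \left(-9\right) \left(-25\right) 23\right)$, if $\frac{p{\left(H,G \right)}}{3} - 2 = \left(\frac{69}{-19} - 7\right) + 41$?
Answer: $\frac{4491181002}{19} \approx 2.3638 \cdot 10^{8}$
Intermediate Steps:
$Z = 5882$ ($Z = 14198 - 8316 = 5882$)
$p{\left(H,G \right)} = \frac{1845}{19}$ ($p{\left(H,G \right)} = 6 + 3 \left(\left(\frac{69}{-19} - 7\right) + 41\right) = 6 + 3 \left(\left(69 \left(- \frac{1}{19}\right) - 7\right) + 41\right) = 6 + 3 \left(\left(- \frac{69}{19} - 7\right) + 41\right) = 6 + 3 \left(- \frac{202}{19} + 41\right) = 6 + 3 \cdot \frac{577}{19} = 6 + \frac{1731}{19} = \frac{1845}{19}$)
$\left(Z + p{\left(-82,149 \right)}\right) \left(34359 + \left(-9\right) \left(-25\right) 23\right) = \left(5882 + \frac{1845}{19}\right) \left(34359 + \left(-9\right) \left(-25\right) 23\right) = \frac{113603 \left(34359 + 225 \cdot 23\right)}{19} = \frac{113603 \left(34359 + 5175\right)}{19} = \frac{113603}{19} \cdot 39534 = \frac{4491181002}{19}$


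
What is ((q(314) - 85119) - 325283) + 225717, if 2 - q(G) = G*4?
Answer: -185939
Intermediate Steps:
q(G) = 2 - 4*G (q(G) = 2 - G*4 = 2 - 4*G)
((q(314) - 85119) - 325283) + 225717 = (((2 - 4*314) - 85119) - 325283) + 225717 = (((2 - 1256) - 85119) - 325283) + 225717 = ((-1254 - 85119) - 325283) + 225717 = (-86373 - 325283) + 225717 = -411656 + 225717 = -185939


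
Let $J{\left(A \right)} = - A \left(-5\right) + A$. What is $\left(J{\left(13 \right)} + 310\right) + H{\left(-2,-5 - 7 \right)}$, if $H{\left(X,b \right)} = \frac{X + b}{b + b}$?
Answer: $\frac{4663}{12} \approx 388.58$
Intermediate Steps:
$H{\left(X,b \right)} = \frac{X + b}{2 b}$
$J{\left(A \right)} = 6 A$ ($J{\left(A \right)} = 5 A + A = 6 A$)
$\left(J{\left(13 \right)} + 310\right) + H{\left(-2,-5 - 7 \right)} = \left(6 \cdot 13 + 310\right) + \frac{-2 - 12}{2 \left(-5 - 7\right)} = \left(78 + 310\right) + \frac{-2 - 12}{2 \left(-5 - 7\right)} = 388 + \frac{-2 - 12}{2 \left(-12\right)} = 388 + \frac{1}{2} \left(- \frac{1}{12}\right) \left(-14\right) = 388 + \frac{7}{12} = \frac{4663}{12}$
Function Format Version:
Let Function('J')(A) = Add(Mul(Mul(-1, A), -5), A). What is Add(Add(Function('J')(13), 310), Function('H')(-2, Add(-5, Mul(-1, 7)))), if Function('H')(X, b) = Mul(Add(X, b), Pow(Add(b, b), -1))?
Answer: Rational(4663, 12) ≈ 388.58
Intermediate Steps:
Function('H')(X, b) = Mul(Rational(1, 2), Pow(b, -1), Add(X, b)) (Function('H')(X, b) = Mul(Add(X, b), Pow(Mul(2, b), -1)) = Mul(Add(X, b), Mul(Rational(1, 2), Pow(b, -1))) = Mul(Rational(1, 2), Pow(b, -1), Add(X, b)))
Function('J')(A) = Mul(6, A) (Function('J')(A) = Add(Mul(5, A), A) = Mul(6, A))
Add(Add(Function('J')(13), 310), Function('H')(-2, Add(-5, Mul(-1, 7)))) = Add(Add(Mul(6, 13), 310), Mul(Rational(1, 2), Pow(Add(-5, Mul(-1, 7)), -1), Add(-2, Add(-5, Mul(-1, 7))))) = Add(Add(78, 310), Mul(Rational(1, 2), Pow(Add(-5, -7), -1), Add(-2, Add(-5, -7)))) = Add(388, Mul(Rational(1, 2), Pow(-12, -1), Add(-2, -12))) = Add(388, Mul(Rational(1, 2), Rational(-1, 12), -14)) = Add(388, Rational(7, 12)) = Rational(4663, 12)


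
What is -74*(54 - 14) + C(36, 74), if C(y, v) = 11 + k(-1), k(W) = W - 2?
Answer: -2952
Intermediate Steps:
k(W) = -2 + W
C(y, v) = 8 (C(y, v) = 11 + (-2 - 1) = 11 - 3 = 8)
-74*(54 - 14) + C(36, 74) = -74*(54 - 14) + 8 = -74*40 + 8 = -2960 + 8 = -2952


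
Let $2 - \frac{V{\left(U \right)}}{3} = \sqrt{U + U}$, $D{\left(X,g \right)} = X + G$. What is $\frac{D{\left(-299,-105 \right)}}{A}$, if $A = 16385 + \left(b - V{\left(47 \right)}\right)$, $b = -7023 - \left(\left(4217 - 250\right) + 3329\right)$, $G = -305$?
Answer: $- \frac{622120}{2121377} + \frac{906 \sqrt{94}}{2121377} \approx -0.28912$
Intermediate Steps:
$D{\left(X,g \right)} = -305 + X$ ($D{\left(X,g \right)} = X - 305 = -305 + X$)
$b = -14319$ ($b = -7023 - \left(3967 + 3329\right) = -7023 - 7296 = -14319$)
$V{\left(U \right)} = 6 - 3 \sqrt{2} \sqrt{U}$ ($V{\left(U \right)} = 6 - 3 \sqrt{U + U} = 6 - 3 \sqrt{2 U} = 6 - 3 \sqrt{2} \sqrt{U}$)
$A = 2060 + 3 \sqrt{94}$ ($A = 16385 - \left(14325 - 3 \sqrt{2} \sqrt{47}\right) = 16385 - \left(14325 - 3 \sqrt{94}\right) = 2060 + 3 \sqrt{94} \approx 2089.1$)
$\frac{D{\left(-299,-105 \right)}}{A} = \frac{-305 - 299}{2060 + 3 \sqrt{94}} = - \frac{604}{2060 + 3 \sqrt{94}}$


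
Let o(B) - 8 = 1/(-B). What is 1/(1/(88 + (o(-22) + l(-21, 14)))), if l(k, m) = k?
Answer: 1651/22 ≈ 75.045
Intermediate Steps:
o(B) = 8 - 1/B (o(B) = 8 + 1/(-B) = 8 - 1/B)
1/(1/(88 + (o(-22) + l(-21, 14)))) = 1/(1/(88 + ((8 - 1/(-22)) - 21))) = 1/(1/(88 + ((8 - 1*(-1/22)) - 21))) = 1/(1/(88 + ((8 + 1/22) - 21))) = 1/(1/(88 + (177/22 - 21))) = 1/(1/(88 - 285/22)) = 1/(1/(1651/22)) = 1/(22/1651) = 1651/22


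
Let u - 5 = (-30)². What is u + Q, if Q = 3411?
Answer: 4316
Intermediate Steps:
u = 905 (u = 5 + (-30)² = 5 + 900 = 905)
u + Q = 905 + 3411 = 4316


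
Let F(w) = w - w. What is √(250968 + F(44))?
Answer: 2*√62742 ≈ 500.97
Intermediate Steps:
F(w) = 0
√(250968 + F(44)) = √(250968 + 0) = √250968 = 2*√62742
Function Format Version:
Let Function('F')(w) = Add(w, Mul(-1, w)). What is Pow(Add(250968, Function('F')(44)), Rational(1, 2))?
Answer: Mul(2, Pow(62742, Rational(1, 2))) ≈ 500.97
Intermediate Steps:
Function('F')(w) = 0
Pow(Add(250968, Function('F')(44)), Rational(1, 2)) = Pow(Add(250968, 0), Rational(1, 2)) = Pow(250968, Rational(1, 2)) = Mul(2, Pow(62742, Rational(1, 2)))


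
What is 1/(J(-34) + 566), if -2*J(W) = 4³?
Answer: 1/534 ≈ 0.0018727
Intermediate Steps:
J(W) = -32 (J(W) = -½*4³ = -½*64 = -32)
1/(J(-34) + 566) = 1/(-32 + 566) = 1/534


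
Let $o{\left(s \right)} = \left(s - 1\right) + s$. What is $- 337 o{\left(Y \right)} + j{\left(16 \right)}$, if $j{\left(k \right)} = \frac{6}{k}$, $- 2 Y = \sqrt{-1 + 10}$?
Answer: $\frac{10787}{8} \approx 1348.4$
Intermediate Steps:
$Y = - \frac{3}{2}$ ($Y = - \frac{\sqrt{-1 + 10}}{2} = - \frac{\sqrt{9}}{2} = \left(- \frac{1}{2}\right) 3 = - \frac{3}{2} \approx -1.5$)
$o{\left(s \right)} = -1 + 2 s$ ($o{\left(s \right)} = \left(-1 + s\right) + s = -1 + 2 s$)
$- 337 o{\left(Y \right)} + j{\left(16 \right)} = - 337 \left(-1 + 2 \left(- \frac{3}{2}\right)\right) + \frac{6}{16} = - 337 \left(-1 - 3\right) + 6 \cdot \frac{1}{16} = \left(-337\right) \left(-4\right) + \frac{3}{8} = 1348 + \frac{3}{8} = \frac{10787}{8}$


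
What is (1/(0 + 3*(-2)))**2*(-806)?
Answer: -403/18 ≈ -22.389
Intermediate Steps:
(1/(0 + 3*(-2)))**2*(-806) = (1/(0 - 6))**2*(-806) = (1/(-6))**2*(-806) = (-1/6)**2*(-806) = (1/36)*(-806) = -403/18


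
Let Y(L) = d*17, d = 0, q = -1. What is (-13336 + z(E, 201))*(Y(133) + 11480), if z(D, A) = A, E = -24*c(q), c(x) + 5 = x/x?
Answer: -150789800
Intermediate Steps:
c(x) = -4 (c(x) = -5 + x/x = -5 + 1 = -4)
E = 96 (E = -24*(-4) = 96)
Y(L) = 0 (Y(L) = 0*17 = 0)
(-13336 + z(E, 201))*(Y(133) + 11480) = (-13336 + 201)*(0 + 11480) = -13135*11480 = -150789800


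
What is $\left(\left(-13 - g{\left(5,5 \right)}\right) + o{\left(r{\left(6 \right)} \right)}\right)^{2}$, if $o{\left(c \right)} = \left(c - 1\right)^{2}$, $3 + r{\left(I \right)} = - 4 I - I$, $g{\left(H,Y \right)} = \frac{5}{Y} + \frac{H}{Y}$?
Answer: $1301881$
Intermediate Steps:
$r{\left(I \right)} = -3 - 5 I$
$o{\left(c \right)} = \left(-1 + c\right)^{2}$
$\left(\left(-13 - g{\left(5,5 \right)}\right) + o{\left(r{\left(6 \right)} \right)}\right)^{2} = \left(\left(-13 - \frac{5 + 5}{5}\right) + \left(-1 - 33\right)^{2}\right)^{2} = \left(\left(-13 - \frac{1}{5} \cdot 10\right) + \left(-1 - 33\right)^{2}\right)^{2} = \left(\left(-13 - 2\right) + \left(-1 - 33\right)^{2}\right)^{2} = \left(\left(-13 - 2\right) + \left(-34\right)^{2}\right)^{2} = \left(-15 + 1156\right)^{2} = 1141^{2} = 1301881$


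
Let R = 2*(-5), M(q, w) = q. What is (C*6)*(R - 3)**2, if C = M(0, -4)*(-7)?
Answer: 0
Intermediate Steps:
R = -10
C = 0 (C = 0*(-7) = 0)
(C*6)*(R - 3)**2 = (0*6)*(-10 - 3)**2 = 0*(-13)**2 = 0*169 = 0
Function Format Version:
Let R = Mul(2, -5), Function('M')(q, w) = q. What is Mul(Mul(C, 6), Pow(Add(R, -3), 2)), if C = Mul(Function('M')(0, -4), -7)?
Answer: 0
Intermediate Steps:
R = -10
C = 0 (C = Mul(0, -7) = 0)
Mul(Mul(C, 6), Pow(Add(R, -3), 2)) = Mul(Mul(0, 6), Pow(Add(-10, -3), 2)) = Mul(0, Pow(-13, 2)) = Mul(0, 169) = 0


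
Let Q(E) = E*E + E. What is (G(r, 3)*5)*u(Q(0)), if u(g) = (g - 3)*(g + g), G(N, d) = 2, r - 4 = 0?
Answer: 0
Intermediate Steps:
r = 4 (r = 4 + 0 = 4)
Q(E) = E + E² (Q(E) = E² + E = E + E²)
u(g) = 2*g*(-3 + g) (u(g) = (-3 + g)*(2*g) = 2*g*(-3 + g))
(G(r, 3)*5)*u(Q(0)) = (2*5)*(2*(0*(1 + 0))*(-3 + 0*(1 + 0))) = 10*(2*(0*1)*(-3 + 0*1)) = 10*(2*0*(-3 + 0)) = 10*(2*0*(-3)) = 10*0 = 0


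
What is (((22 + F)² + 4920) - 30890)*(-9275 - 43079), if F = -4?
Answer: 1342670684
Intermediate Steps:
(((22 + F)² + 4920) - 30890)*(-9275 - 43079) = (((22 - 4)² + 4920) - 30890)*(-9275 - 43079) = ((18² + 4920) - 30890)*(-52354) = ((324 + 4920) - 30890)*(-52354) = (5244 - 30890)*(-52354) = -25646*(-52354) = 1342670684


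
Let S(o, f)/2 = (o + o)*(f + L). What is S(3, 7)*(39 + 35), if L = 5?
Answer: 10656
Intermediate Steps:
S(o, f) = 4*o*(5 + f) (S(o, f) = 2*((o + o)*(f + 5)) = 2*((2*o)*(5 + f)) = 2*(2*o*(5 + f)) = 4*o*(5 + f))
S(3, 7)*(39 + 35) = (4*3*(5 + 7))*(39 + 35) = (4*3*12)*74 = 144*74 = 10656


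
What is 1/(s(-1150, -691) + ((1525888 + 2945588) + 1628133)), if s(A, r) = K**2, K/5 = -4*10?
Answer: 1/6139609 ≈ 1.6288e-7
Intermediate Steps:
K = -200 (K = 5*(-4*10) = 5*(-40) = -200)
s(A, r) = 40000 (s(A, r) = (-200)**2 = 40000)
1/(s(-1150, -691) + ((1525888 + 2945588) + 1628133)) = 1/(40000 + ((1525888 + 2945588) + 1628133)) = 1/(40000 + (4471476 + 1628133)) = 1/(40000 + 6099609) = 1/6139609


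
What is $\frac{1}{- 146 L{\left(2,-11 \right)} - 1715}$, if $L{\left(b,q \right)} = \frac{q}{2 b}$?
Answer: $- \frac{2}{2627} \approx -0.00076132$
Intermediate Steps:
$L{\left(b,q \right)} = \frac{q}{2 b}$ ($L{\left(b,q \right)} = q \frac{1}{2 b} = \frac{q}{2 b}$)
$\frac{1}{- 146 L{\left(2,-11 \right)} - 1715} = \frac{1}{- 146 \cdot \frac{1}{2} \left(-11\right) \frac{1}{2} - 1715} = \frac{1}{\left(-146\right) \left(- \frac{11}{4}\right) - 1715} = \frac{1}{\frac{803}{2} - 1715} = \frac{1}{- \frac{2627}{2}} = - \frac{2}{2627}$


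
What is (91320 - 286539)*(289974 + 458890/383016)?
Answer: -3613670943032301/63836 ≈ -5.6609e+10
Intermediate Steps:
(91320 - 286539)*(289974 + 458890/383016) = -195219*(289974 + 458890*(1/383016)) = -195219*(289974 + 229445/191508) = -195219*55532570237/191508 = -3613670943032301/63836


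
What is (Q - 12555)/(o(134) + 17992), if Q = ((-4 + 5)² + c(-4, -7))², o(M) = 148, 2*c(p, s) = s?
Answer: -10039/14512 ≈ -0.69177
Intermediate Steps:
c(p, s) = s/2
Q = 25/4 (Q = ((-4 + 5)² + (½)*(-7))² = (1² - 7/2)² = (1 - 7/2)² = (-5/2)² = 25/4 ≈ 6.2500)
(Q - 12555)/(o(134) + 17992) = (25/4 - 12555)/(148 + 17992) = -50195/4/18140 = -50195/4*1/18140 = -10039/14512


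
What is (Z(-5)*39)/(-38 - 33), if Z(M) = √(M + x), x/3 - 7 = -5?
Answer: -39/71 ≈ -0.54930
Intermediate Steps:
x = 6 (x = 21 + 3*(-5) = 21 - 15 = 6)
Z(M) = √(6 + M) (Z(M) = √(M + 6) = √(6 + M))
(Z(-5)*39)/(-38 - 33) = (√(6 - 5)*39)/(-38 - 33) = (√1*39)/(-71) = (1*39)*(-1/71) = 39*(-1/71) = -39/71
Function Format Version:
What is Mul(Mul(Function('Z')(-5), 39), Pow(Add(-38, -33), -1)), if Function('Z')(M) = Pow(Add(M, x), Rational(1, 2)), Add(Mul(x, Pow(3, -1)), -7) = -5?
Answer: Rational(-39, 71) ≈ -0.54930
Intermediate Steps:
x = 6 (x = Add(21, Mul(3, -5)) = Add(21, -15) = 6)
Function('Z')(M) = Pow(Add(6, M), Rational(1, 2)) (Function('Z')(M) = Pow(Add(M, 6), Rational(1, 2)) = Pow(Add(6, M), Rational(1, 2)))
Mul(Mul(Function('Z')(-5), 39), Pow(Add(-38, -33), -1)) = Mul(Mul(Pow(Add(6, -5), Rational(1, 2)), 39), Pow(Add(-38, -33), -1)) = Mul(Mul(Pow(1, Rational(1, 2)), 39), Pow(-71, -1)) = Mul(Mul(1, 39), Rational(-1, 71)) = Mul(39, Rational(-1, 71)) = Rational(-39, 71)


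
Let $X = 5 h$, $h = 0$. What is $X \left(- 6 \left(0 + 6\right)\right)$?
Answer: $0$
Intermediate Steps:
$X = 0$ ($X = 5 \cdot 0 = 0$)
$X \left(- 6 \left(0 + 6\right)\right) = 0 \left(- 6 \left(0 + 6\right)\right) = 0 \left(\left(-6\right) 6\right) = 0 \left(-36\right) = 0$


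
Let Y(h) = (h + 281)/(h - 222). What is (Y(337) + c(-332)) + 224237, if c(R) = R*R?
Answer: 38463633/115 ≈ 3.3447e+5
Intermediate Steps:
Y(h) = (281 + h)/(-222 + h)
c(R) = R²
(Y(337) + c(-332)) + 224237 = ((281 + 337)/(-222 + 337) + (-332)²) + 224237 = (618/115 + 110224) + 224237 = 12676378/115 + 224237 = 38463633/115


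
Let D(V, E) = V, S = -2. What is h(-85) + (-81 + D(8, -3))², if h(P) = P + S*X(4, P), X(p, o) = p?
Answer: 5236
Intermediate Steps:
h(P) = -8 + P (h(P) = P - 2*4 = P - 8 = -8 + P)
h(-85) + (-81 + D(8, -3))² = (-8 - 85) + (-81 + 8)² = -93 + (-73)² = -93 + 5329 = 5236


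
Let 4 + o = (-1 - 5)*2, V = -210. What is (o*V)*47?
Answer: 157920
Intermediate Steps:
o = -16 (o = -4 + (-1 - 5)*2 = -4 - 6*2 = -4 - 12 = -16)
(o*V)*47 = -16*(-210)*47 = 3360*47 = 157920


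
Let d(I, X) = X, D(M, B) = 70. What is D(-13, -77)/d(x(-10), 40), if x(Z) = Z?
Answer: 7/4 ≈ 1.7500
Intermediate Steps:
D(-13, -77)/d(x(-10), 40) = 70/40 = 70*(1/40) = 7/4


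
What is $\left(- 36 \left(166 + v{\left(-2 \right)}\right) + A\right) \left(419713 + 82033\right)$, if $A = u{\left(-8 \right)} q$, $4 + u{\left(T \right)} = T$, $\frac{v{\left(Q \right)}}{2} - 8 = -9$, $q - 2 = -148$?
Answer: $-2083249392$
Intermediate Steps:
$q = -146$ ($q = 2 - 148 = -146$)
$v{\left(Q \right)} = -2$ ($v{\left(Q \right)} = 16 + 2 \left(-9\right) = 16 - 18 = -2$)
$u{\left(T \right)} = -4 + T$
$A = 1752$ ($A = \left(-4 - 8\right) \left(-146\right) = \left(-12\right) \left(-146\right) = 1752$)
$\left(- 36 \left(166 + v{\left(-2 \right)}\right) + A\right) \left(419713 + 82033\right) = \left(- 36 \left(166 - 2\right) + 1752\right) \left(419713 + 82033\right) = \left(\left(-36\right) 164 + 1752\right) 501746 = \left(-5904 + 1752\right) 501746 = \left(-4152\right) 501746 = -2083249392$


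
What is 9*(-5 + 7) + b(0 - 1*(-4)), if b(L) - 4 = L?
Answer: 26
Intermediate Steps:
b(L) = 4 + L
9*(-5 + 7) + b(0 - 1*(-4)) = 9*(-5 + 7) + (4 + (0 - 1*(-4))) = 9*2 + (4 + (0 + 4)) = 18 + (4 + 4) = 18 + 8 = 26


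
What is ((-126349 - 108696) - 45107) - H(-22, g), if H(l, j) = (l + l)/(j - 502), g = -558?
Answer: -74240291/265 ≈ -2.8015e+5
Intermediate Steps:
H(l, j) = 2*l/(-502 + j) (H(l, j) = (2*l)/(-502 + j) = 2*l/(-502 + j))
((-126349 - 108696) - 45107) - H(-22, g) = ((-126349 - 108696) - 45107) - 2*(-22)/(-502 - 558) = (-235045 - 45107) - 2*(-22)/(-1060) = -280152 - 2*(-22)*(-1)/1060 = -280152 - 1*11/265 = -280152 - 11/265 = -74240291/265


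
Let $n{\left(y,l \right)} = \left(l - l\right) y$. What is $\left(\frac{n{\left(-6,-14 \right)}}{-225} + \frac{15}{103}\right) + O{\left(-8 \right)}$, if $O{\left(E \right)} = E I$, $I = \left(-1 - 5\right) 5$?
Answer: $\frac{24735}{103} \approx 240.15$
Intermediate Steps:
$n{\left(y,l \right)} = 0$ ($n{\left(y,l \right)} = 0 y = 0$)
$I = -30$ ($I = \left(-6\right) 5 = -30$)
$O{\left(E \right)} = - 30 E$ ($O{\left(E \right)} = E \left(-30\right) = - 30 E$)
$\left(\frac{n{\left(-6,-14 \right)}}{-225} + \frac{15}{103}\right) + O{\left(-8 \right)} = \left(\frac{0}{-225} + \frac{15}{103}\right) - -240 = \left(0 \left(- \frac{1}{225}\right) + 15 \cdot \frac{1}{103}\right) + 240 = \left(0 + \frac{15}{103}\right) + 240 = \frac{15}{103} + 240 = \frac{24735}{103}$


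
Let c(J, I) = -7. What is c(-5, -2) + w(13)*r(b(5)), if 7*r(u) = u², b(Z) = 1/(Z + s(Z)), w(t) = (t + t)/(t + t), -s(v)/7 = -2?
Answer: -17688/2527 ≈ -6.9996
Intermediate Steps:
s(v) = 14 (s(v) = -7*(-2) = 14)
w(t) = 1 (w(t) = (2*t)/((2*t)) = (2*t)*(1/(2*t)) = 1)
b(Z) = 1/(14 + Z) (b(Z) = 1/(Z + 14) = 1/(14 + Z))
r(u) = u²/7
c(-5, -2) + w(13)*r(b(5)) = -7 + 1*((1/(14 + 5))²/7) = -7 + 1*((1/19)²/7) = -7 + 1*((⅐)*(1/361)) = -7 + 1*(1/2527) = -7 + 1/2527 = -17688/2527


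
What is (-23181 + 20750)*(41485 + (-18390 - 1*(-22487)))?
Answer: -110809842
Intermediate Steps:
(-23181 + 20750)*(41485 + (-18390 - 1*(-22487))) = -2431*(41485 + (-18390 + 22487)) = -2431*(41485 + 4097) = -2431*45582 = -110809842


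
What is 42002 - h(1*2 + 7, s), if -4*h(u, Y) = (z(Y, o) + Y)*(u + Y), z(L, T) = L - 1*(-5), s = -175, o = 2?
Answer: 112639/2 ≈ 56320.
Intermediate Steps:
z(L, T) = 5 + L (z(L, T) = L + 5 = 5 + L)
h(u, Y) = -(5 + 2*Y)*(Y + u)/4 (h(u, Y) = -((5 + Y) + Y)*(u + Y)/4 = -(5 + 2*Y)*(Y + u)/4)
42002 - h(1*2 + 7, s) = 42002 - (-1/4*(-175)**2 - 1/4*(-175)*(1*2 + 7) - 1/4*(-175)*(5 - 175) - (1*2 + 7)*(5 - 175)/4) = 42002 - (-1/4*30625 - 1/4*(-175)*(2 + 7) - 1/4*(-175)*(-170) - 1/4*(2 + 7)*(-170)) = 42002 - (-30625/4 - 1/4*(-175)*9 - 14875/2 - 1/4*9*(-170)) = 42002 - (-30625/4 + 1575/4 - 14875/2 + 765/2) = 42002 - 1*(-28635/2) = 42002 + 28635/2 = 112639/2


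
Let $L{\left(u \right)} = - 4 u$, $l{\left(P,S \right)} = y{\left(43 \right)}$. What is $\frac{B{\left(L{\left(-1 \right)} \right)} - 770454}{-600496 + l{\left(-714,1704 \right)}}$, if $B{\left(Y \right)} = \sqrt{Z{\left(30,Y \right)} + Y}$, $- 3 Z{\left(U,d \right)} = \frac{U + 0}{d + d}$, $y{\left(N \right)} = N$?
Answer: $\frac{85606}{66717} - \frac{\sqrt{11}}{1200906} \approx 1.2831$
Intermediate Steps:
$l{\left(P,S \right)} = 43$
$Z{\left(U,d \right)} = - \frac{U}{6 d}$ ($Z{\left(U,d \right)} = - \frac{\left(U + 0\right) \frac{1}{d + d}}{3} = - \frac{U \frac{1}{2 d}}{3} = - \frac{\frac{1}{2} U \frac{1}{d}}{3} = - \frac{U}{6 d}$)
$B{\left(Y \right)} = \sqrt{Y - \frac{5}{Y}}$ ($B{\left(Y \right)} = \sqrt{\left(- \frac{1}{6}\right) 30 \frac{1}{Y} + Y} = \sqrt{- \frac{5}{Y} + Y} = \sqrt{Y - \frac{5}{Y}}$)
$\frac{B{\left(L{\left(-1 \right)} \right)} - 770454}{-600496 + l{\left(-714,1704 \right)}} = \frac{\sqrt{\left(-4\right) \left(-1\right) - \frac{5}{\left(-4\right) \left(-1\right)}} - 770454}{-600496 + 43} = \frac{\sqrt{4 - \frac{5}{4}} - 770454}{-600453} = \left(\sqrt{4 - \frac{5}{4}} - 770454\right) \left(- \frac{1}{600453}\right) = \left(\sqrt{\frac{11}{4}} - 770454\right) \left(- \frac{1}{600453}\right) = \left(\frac{\sqrt{11}}{2} - 770454\right) \left(- \frac{1}{600453}\right) = \left(-770454 + \frac{\sqrt{11}}{2}\right) \left(- \frac{1}{600453}\right) = \frac{85606}{66717} - \frac{\sqrt{11}}{1200906}$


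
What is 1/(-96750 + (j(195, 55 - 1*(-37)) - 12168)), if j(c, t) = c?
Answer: -1/108723 ≈ -9.1977e-6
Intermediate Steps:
1/(-96750 + (j(195, 55 - 1*(-37)) - 12168)) = 1/(-96750 + (195 - 12168)) = 1/(-96750 - 11973) = 1/(-108723) = -1/108723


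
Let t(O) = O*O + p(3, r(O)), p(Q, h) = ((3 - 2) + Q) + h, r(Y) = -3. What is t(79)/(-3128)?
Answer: -3121/1564 ≈ -1.9955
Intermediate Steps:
p(Q, h) = 1 + Q + h (p(Q, h) = (1 + Q) + h = 1 + Q + h)
t(O) = 1 + O**2 (t(O) = O*O + (1 + 3 - 3) = O**2 + 1 = 1 + O**2)
t(79)/(-3128) = (1 + 79**2)/(-3128) = (1 + 6241)*(-1/3128) = 6242*(-1/3128) = -3121/1564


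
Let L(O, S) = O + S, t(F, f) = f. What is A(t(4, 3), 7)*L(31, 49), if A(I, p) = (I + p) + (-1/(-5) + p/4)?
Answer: 956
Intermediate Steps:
A(I, p) = ⅕ + I + 5*p/4 (A(I, p) = (I + p) + (-1*(-⅕) + p*(¼)) = (I + p) + (⅕ + p/4) = ⅕ + I + 5*p/4)
A(t(4, 3), 7)*L(31, 49) = (⅕ + 3 + (5/4)*7)*(31 + 49) = (⅕ + 3 + 35/4)*80 = (239/20)*80 = 956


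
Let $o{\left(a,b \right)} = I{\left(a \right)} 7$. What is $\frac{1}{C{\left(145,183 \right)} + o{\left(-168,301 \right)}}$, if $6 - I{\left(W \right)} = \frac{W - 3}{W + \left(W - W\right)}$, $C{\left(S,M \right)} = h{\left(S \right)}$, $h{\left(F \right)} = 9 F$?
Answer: $\frac{8}{10719} \approx 0.00074634$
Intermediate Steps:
$C{\left(S,M \right)} = 9 S$
$I{\left(W \right)} = 6 - \frac{-3 + W}{W}$ ($I{\left(W \right)} = 6 - \frac{W - 3}{W + \left(W - W\right)} = 6 - \frac{-3 + W}{W + 0} = 6 - \frac{-3 + W}{W}$)
$o{\left(a,b \right)} = 35 + \frac{21}{a}$ ($o{\left(a,b \right)} = \left(5 + \frac{3}{a}\right) 7 = 35 + \frac{21}{a}$)
$\frac{1}{C{\left(145,183 \right)} + o{\left(-168,301 \right)}} = \frac{1}{9 \cdot 145 + \left(35 + \frac{21}{-168}\right)} = \frac{1}{1305 + \left(35 + 21 \left(- \frac{1}{168}\right)\right)} = \frac{1}{1305 + \left(35 - \frac{1}{8}\right)} = \frac{1}{1305 + \frac{279}{8}} = \frac{1}{\frac{10719}{8}} = \frac{8}{10719}$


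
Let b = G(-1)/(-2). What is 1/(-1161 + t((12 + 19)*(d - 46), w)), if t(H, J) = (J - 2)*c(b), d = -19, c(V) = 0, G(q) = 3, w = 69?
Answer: -1/1161 ≈ -0.00086133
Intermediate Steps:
b = -3/2 (b = 3/(-2) = 3*(-½) = -3/2 ≈ -1.5000)
t(H, J) = 0 (t(H, J) = (J - 2)*0 = (-2 + J)*0 = 0)
1/(-1161 + t((12 + 19)*(d - 46), w)) = 1/(-1161 + 0) = 1/(-1161) = -1/1161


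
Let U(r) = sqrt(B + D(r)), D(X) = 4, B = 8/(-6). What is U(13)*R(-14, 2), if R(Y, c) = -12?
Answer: -8*sqrt(6) ≈ -19.596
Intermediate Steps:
B = -4/3 (B = 8*(-1/6) = -4/3 ≈ -1.3333)
U(r) = 2*sqrt(6)/3 (U(r) = sqrt(-4/3 + 4) = sqrt(8/3) = 2*sqrt(6)/3)
U(13)*R(-14, 2) = (2*sqrt(6)/3)*(-12) = -8*sqrt(6)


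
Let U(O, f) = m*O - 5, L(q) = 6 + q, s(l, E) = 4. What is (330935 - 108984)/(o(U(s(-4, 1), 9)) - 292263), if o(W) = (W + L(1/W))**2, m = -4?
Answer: -97880391/128788127 ≈ -0.76001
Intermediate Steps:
U(O, f) = -5 - 4*O (U(O, f) = -4*O - 5 = -5 - 4*O)
o(W) = (6 + W + 1/W)**2 (o(W) = (W + (6 + 1/W))**2 = (6 + W + 1/W)**2)
(330935 - 108984)/(o(U(s(-4, 1), 9)) - 292263) = (330935 - 108984)/((6 + (-5 - 4*4) + 1/(-5 - 4*4))**2 - 292263) = 221951/((6 + (-5 - 16) + 1/(-5 - 16))**2 - 292263) = 221951/((6 - 21 + 1/(-21))**2 - 292263) = 221951/((6 - 21 - 1/21)**2 - 292263) = 221951/((-316/21)**2 - 292263) = 221951/(99856/441 - 292263) = 221951/(-128788127/441) = 221951*(-441/128788127) = -97880391/128788127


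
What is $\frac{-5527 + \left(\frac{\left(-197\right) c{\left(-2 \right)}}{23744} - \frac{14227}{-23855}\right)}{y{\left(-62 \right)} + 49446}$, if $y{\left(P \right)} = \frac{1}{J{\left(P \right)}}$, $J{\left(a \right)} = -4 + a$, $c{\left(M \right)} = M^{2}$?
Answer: $- \frac{25824532025259}{231056550033400} \approx -0.11177$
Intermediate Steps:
$y{\left(P \right)} = \frac{1}{-4 + P}$
$\frac{-5527 + \left(\frac{\left(-197\right) c{\left(-2 \right)}}{23744} - \frac{14227}{-23855}\right)}{y{\left(-62 \right)} + 49446} = \frac{-5527 + \left(\frac{\left(-197\right) \left(-2\right)^{2}}{23744} - \frac{14227}{-23855}\right)}{\frac{1}{-4 - 62} + 49446} = \frac{-5527 + \left(\left(-197\right) 4 \cdot \frac{1}{23744} - - \frac{14227}{23855}\right)}{\frac{1}{-66} + 49446} = \frac{-5527 + \left(\left(-788\right) \frac{1}{23744} + \frac{14227}{23855}\right)}{- \frac{1}{66} + 49446} = \frac{-5527 + \left(- \frac{197}{5936} + \frac{14227}{23855}\right)}{\frac{3263435}{66}} = \left(-5527 + \frac{79752037}{141603280}\right) \frac{66}{3263435} = \left(- \frac{782561576523}{141603280}\right) \frac{66}{3263435} = - \frac{25824532025259}{231056550033400}$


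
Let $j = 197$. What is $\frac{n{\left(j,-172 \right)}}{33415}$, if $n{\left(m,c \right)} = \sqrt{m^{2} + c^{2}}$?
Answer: $\frac{\sqrt{68393}}{33415} \approx 0.0078264$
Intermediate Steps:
$n{\left(m,c \right)} = \sqrt{c^{2} + m^{2}}$
$\frac{n{\left(j,-172 \right)}}{33415} = \frac{\sqrt{\left(-172\right)^{2} + 197^{2}}}{33415} = \sqrt{29584 + 38809} \cdot \frac{1}{33415} = \sqrt{68393} \cdot \frac{1}{33415} = \frac{\sqrt{68393}}{33415}$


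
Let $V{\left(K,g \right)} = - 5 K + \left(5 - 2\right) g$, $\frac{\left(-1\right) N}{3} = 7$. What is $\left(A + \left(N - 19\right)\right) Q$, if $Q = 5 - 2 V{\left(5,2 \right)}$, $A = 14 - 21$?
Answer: $-2021$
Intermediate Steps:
$N = -21$ ($N = \left(-3\right) 7 = -21$)
$A = -7$ ($A = 14 - 21 = -7$)
$V{\left(K,g \right)} = - 5 K + 3 g$
$Q = 43$ ($Q = 5 - 2 \left(\left(-5\right) 5 + 3 \cdot 2\right) = 5 - 2 \left(-25 + 6\right) = 5 - -38 = 5 + 38 = 43$)
$\left(A + \left(N - 19\right)\right) Q = \left(-7 - 40\right) 43 = \left(-47\right) 43 = -2021$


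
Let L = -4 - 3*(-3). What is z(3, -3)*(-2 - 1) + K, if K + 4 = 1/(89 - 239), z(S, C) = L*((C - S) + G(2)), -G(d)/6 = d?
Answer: 39899/150 ≈ 265.99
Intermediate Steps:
G(d) = -6*d
L = 5 (L = -4 + 9 = 5)
z(S, C) = -60 - 5*S + 5*C (z(S, C) = 5*((C - S) - 6*2) = 5*((C - S) - 12) = 5*(-12 + C - S) = -60 - 5*S + 5*C)
K = -601/150 (K = -4 + 1/(89 - 239) = -4 + 1/(-150) = -4 - 1/150 = -601/150 ≈ -4.0067)
z(3, -3)*(-2 - 1) + K = (-60 - 5*3 + 5*(-3))*(-2 - 1) - 601/150 = (-60 - 15 - 15)*(-3) - 601/150 = -90*(-3) - 601/150 = 270 - 601/150 = 39899/150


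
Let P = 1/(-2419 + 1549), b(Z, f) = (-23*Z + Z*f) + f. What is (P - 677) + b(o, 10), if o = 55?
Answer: -1202341/870 ≈ -1382.0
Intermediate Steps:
b(Z, f) = f - 23*Z + Z*f
P = -1/870 (P = 1/(-870) = -1/870 ≈ -0.0011494)
(P - 677) + b(o, 10) = (-1/870 - 677) + (10 - 23*55 + 55*10) = -588991/870 + (10 - 1265 + 550) = -588991/870 - 705 = -1202341/870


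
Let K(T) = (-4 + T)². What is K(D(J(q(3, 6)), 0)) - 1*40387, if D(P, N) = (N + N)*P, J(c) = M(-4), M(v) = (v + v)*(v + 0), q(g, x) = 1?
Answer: -40371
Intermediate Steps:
M(v) = 2*v² (M(v) = (2*v)*v = 2*v²)
J(c) = 32 (J(c) = 2*(-4)² = 2*16 = 32)
D(P, N) = 2*N*P (D(P, N) = (2*N)*P = 2*N*P)
K(D(J(q(3, 6)), 0)) - 1*40387 = (-4 + 2*0*32)² - 1*40387 = (-4 + 0)² - 40387 = (-4)² - 40387 = 16 - 40387 = -40371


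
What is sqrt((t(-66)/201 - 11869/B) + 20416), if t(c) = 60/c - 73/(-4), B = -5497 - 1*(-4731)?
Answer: sqrt(58605314277936327)/1693626 ≈ 142.94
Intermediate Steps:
B = -766 (B = -5497 + 4731 = -766)
t(c) = 73/4 + 60/c (t(c) = 60/c - 73*(-1/4) = 60/c + 73/4 = 73/4 + 60/c)
sqrt((t(-66)/201 - 11869/B) + 20416) = sqrt(((73/4 + 60/(-66))/201 - 11869/(-766)) + 20416) = sqrt(((73/4 + 60*(-1/66))*(1/201) - 11869*(-1/766)) + 20416) = sqrt(((73/4 - 10/11)*(1/201) + 11869/766) + 20416) = sqrt(((763/44)*(1/201) + 11869/766) + 20416) = sqrt((763/8844 + 11869/766) + 20416) = sqrt(52776947/3387252 + 20416) = sqrt(69206913779/3387252) = sqrt(58605314277936327)/1693626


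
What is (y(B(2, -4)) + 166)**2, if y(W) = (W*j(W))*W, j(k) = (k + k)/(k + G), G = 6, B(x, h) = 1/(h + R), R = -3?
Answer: 111216914064/4036081 ≈ 27556.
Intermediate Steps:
B(x, h) = 1/(-3 + h) (B(x, h) = 1/(h - 3) = 1/(-3 + h))
j(k) = 2*k/(6 + k) (j(k) = (k + k)/(k + 6) = (2*k)/(6 + k) = 2*k/(6 + k))
y(W) = 2*W**3/(6 + W) (y(W) = (W*(2*W/(6 + W)))*W = (2*W**2/(6 + W))*W = 2*W**3/(6 + W))
(y(B(2, -4)) + 166)**2 = (2*(1/(-3 - 4))**3/(6 + 1/(-3 - 4)) + 166)**2 = (2*(1/(-7))**3/(6 + 1/(-7)) + 166)**2 = (2*(-1/7)**3/(6 - 1/7) + 166)**2 = (2*(-1/343)/(41/7) + 166)**2 = (2*(-1/343)*(7/41) + 166)**2 = (-2/2009 + 166)**2 = (333492/2009)**2 = 111216914064/4036081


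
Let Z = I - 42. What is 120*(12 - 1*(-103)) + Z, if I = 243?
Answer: 14001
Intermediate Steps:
Z = 201 (Z = 243 - 42 = 201)
120*(12 - 1*(-103)) + Z = 120*(12 - 1*(-103)) + 201 = 120*(12 + 103) + 201 = 120*115 + 201 = 13800 + 201 = 14001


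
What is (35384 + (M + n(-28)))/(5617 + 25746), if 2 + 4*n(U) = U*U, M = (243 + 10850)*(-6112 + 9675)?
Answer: 79119877/62726 ≈ 1261.4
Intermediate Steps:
M = 39524359 (M = 11093*3563 = 39524359)
n(U) = -1/2 + U**2/4 (n(U) = -1/2 + (U*U)/4 = -1/2 + U**2/4)
(35384 + (M + n(-28)))/(5617 + 25746) = (35384 + (39524359 + (-1/2 + (1/4)*(-28)**2)))/(5617 + 25746) = (35384 + (39524359 + (-1/2 + (1/4)*784)))/31363 = (35384 + (39524359 + (-1/2 + 196)))*(1/31363) = (35384 + (39524359 + 391/2))*(1/31363) = (35384 + 79049109/2)*(1/31363) = (79119877/2)*(1/31363) = 79119877/62726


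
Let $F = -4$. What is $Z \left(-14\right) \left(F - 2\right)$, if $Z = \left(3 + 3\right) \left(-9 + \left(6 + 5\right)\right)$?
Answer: $1008$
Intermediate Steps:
$Z = 12$ ($Z = 6 \left(-9 + 11\right) = 6 \cdot 2 = 12$)
$Z \left(-14\right) \left(F - 2\right) = 12 \left(-14\right) \left(-4 - 2\right) = - 168 \left(-4 - 2\right) = \left(-168\right) \left(-6\right) = 1008$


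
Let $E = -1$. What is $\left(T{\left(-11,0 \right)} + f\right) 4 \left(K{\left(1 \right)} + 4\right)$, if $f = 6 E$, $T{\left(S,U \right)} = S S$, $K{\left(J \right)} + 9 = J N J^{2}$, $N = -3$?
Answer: $-3680$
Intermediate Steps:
$K{\left(J \right)} = -9 - 3 J^{3}$ ($K{\left(J \right)} = -9 + J \left(-3\right) J^{2} = -9 + - 3 J J^{2} = -9 - 3 J^{3}$)
$T{\left(S,U \right)} = S^{2}$
$f = -6$ ($f = 6 \left(-1\right) = -6$)
$\left(T{\left(-11,0 \right)} + f\right) 4 \left(K{\left(1 \right)} + 4\right) = \left(\left(-11\right)^{2} - 6\right) 4 \left(\left(-9 - 3 \cdot 1^{3}\right) + 4\right) = \left(121 - 6\right) 4 \left(\left(-9 - 3\right) + 4\right) = 115 \cdot 4 \left(\left(-9 - 3\right) + 4\right) = 115 \cdot 4 \left(-12 + 4\right) = 115 \cdot 4 \left(-8\right) = 115 \left(-32\right) = -3680$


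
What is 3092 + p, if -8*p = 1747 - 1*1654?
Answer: 24643/8 ≈ 3080.4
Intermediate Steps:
p = -93/8 (p = -(1747 - 1*1654)/8 = -(1747 - 1654)/8 = -⅛*93 = -93/8 ≈ -11.625)
3092 + p = 3092 - 93/8 = 24643/8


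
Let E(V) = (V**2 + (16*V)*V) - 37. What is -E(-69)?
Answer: -80900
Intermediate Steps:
E(V) = -37 + 17*V**2 (E(V) = (V**2 + 16*V**2) - 37 = 17*V**2 - 37 = -37 + 17*V**2)
-E(-69) = -(-37 + 17*(-69)**2) = -(-37 + 17*4761) = -(-37 + 80937) = -1*80900 = -80900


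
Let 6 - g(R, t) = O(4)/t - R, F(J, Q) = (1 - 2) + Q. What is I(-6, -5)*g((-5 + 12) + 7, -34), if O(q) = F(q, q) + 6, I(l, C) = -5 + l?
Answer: -7579/34 ≈ -222.91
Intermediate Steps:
F(J, Q) = -1 + Q
O(q) = 5 + q (O(q) = (-1 + q) + 6 = 5 + q)
g(R, t) = 6 + R - 9/t (g(R, t) = 6 - ((5 + 4)/t - R) = 6 - (9/t - R) = 6 - (-R + 9/t) = 6 + (R - 9/t) = 6 + R - 9/t)
I(-6, -5)*g((-5 + 12) + 7, -34) = (-5 - 6)*(6 + ((-5 + 12) + 7) - 9/(-34)) = -11*(6 + (7 + 7) - 9*(-1/34)) = -11*(6 + 14 + 9/34) = -11*689/34 = -7579/34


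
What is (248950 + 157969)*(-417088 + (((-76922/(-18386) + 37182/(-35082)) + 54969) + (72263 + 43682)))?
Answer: -5384371214986285852/53751471 ≈ -1.0017e+11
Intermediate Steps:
(248950 + 157969)*(-417088 + (((-76922/(-18386) + 37182/(-35082)) + 54969) + (72263 + 43682))) = 406919*(-417088 + (((-76922*(-1/18386) + 37182*(-1/35082)) + 54969) + 115945)) = 406919*(-417088 + (((38461/9193 - 6197/5847) + 54969) + 115945)) = 406919*(-417088 + ((167912446/53751471 + 54969) + 115945)) = 406919*(-417088 + (2954832521845/53751471 + 115945)) = 406919*(-417088 + 9187046826940/53751471) = 406919*(-13232046709508/53751471) = -5384371214986285852/53751471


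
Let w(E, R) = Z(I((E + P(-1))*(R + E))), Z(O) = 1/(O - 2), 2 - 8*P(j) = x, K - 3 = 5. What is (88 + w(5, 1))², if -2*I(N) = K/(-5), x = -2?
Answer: 273529/36 ≈ 7598.0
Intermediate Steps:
K = 8 (K = 3 + 5 = 8)
P(j) = ½ (P(j) = ¼ - ⅛*(-2) = ¼ + ¼ = ½)
I(N) = ⅘ (I(N) = -4/(-5) = -4*(-1)/5 = -½*(-8/5) = ⅘)
Z(O) = 1/(-2 + O)
w(E, R) = -⅚ (w(E, R) = 1/(-2 + ⅘) = 1/(-6/5) = -⅚)
(88 + w(5, 1))² = (88 - ⅚)² = (523/6)² = 273529/36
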